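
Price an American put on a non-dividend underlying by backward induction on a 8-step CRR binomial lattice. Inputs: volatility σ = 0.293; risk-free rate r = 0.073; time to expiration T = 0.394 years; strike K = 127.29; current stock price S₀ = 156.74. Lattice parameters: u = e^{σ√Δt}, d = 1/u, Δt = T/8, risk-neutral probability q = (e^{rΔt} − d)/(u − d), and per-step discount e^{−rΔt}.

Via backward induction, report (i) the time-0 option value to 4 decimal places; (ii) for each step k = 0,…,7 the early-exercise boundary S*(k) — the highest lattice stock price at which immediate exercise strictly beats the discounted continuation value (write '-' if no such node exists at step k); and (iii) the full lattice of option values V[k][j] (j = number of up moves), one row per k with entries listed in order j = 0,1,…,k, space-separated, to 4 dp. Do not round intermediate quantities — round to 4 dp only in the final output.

Δt=0.04925, u=1.06718, d=0.93705, q=0.51143, disc=e^(-rΔt)=0.99641
k=8 terminal: V=max(K-S,0) → 34.1224 21.1831 6.4468 0.0000 0.0000 0.0000 0.0000 0.0000 0.0000
k=7: j=0 S=99.4270 intr=27.8630 cont=27.4062 V=27.8630[EX]; j=1 S=113.2356 intr=14.0544 cont=13.5976 V=14.0544[EX]; j=2 S=128.9620 intr=0.0000 cont=3.1384 V=3.1384[hold]; j=3 S=146.8725 intr=0.0000 cont=0.0000 V=0.0000[hold]; j=4 S=167.2704 intr=0.0000 cont=0.0000 V=0.0000[hold]; j=5 S=190.5013 intr=0.0000 cont=0.0000 V=0.0000[hold]; j=6 S=216.9585 intr=0.0000 cont=0.0000 V=0.0000[hold]; j=7 S=247.0902 intr=0.0000 cont=0.0000 V=0.0000[hold]  S*(7)=113.2356
k=6: j=0 S=106.1069 intr=21.1831 cont=20.7263 V=21.1831[EX]; j=1 S=120.8432 intr=6.4468 cont=8.4413 V=8.4413[hold]; j=2 S=137.6262 intr=0.0000 cont=1.5278 V=1.5278[hold]; j=3 S=156.7400 intr=0.0000 cont=0.0000 V=0.0000[hold]; j=4 S=178.5084 intr=0.0000 cont=0.0000 V=0.0000[hold]; j=5 S=203.3000 intr=0.0000 cont=0.0000 V=0.0000[hold]; j=6 S=231.5347 intr=0.0000 cont=0.0000 V=0.0000[hold]  S*(6)=106.1069
k=5: j=0 S=113.2356 intr=14.0544 cont=14.6140 V=14.6140[hold]; j=1 S=128.9620 intr=0.0000 cont=4.8880 V=4.8880[hold]; j=2 S=146.8725 intr=0.0000 cont=0.7438 V=0.7438[hold]; j=3 S=167.2704 intr=0.0000 cont=0.0000 V=0.0000[hold]; j=4 S=190.5013 intr=0.0000 cont=0.0000 V=0.0000[hold]; j=5 S=216.9585 intr=0.0000 cont=0.0000 V=0.0000[hold]  S*(5)=-
k=4: j=0 S=120.8432 intr=6.4468 cont=9.6052 V=9.6052[hold]; j=1 S=137.6262 intr=0.0000 cont=2.7586 V=2.7586[hold]; j=2 S=156.7400 intr=0.0000 cont=0.3621 V=0.3621[hold]; j=3 S=178.5084 intr=0.0000 cont=0.0000 V=0.0000[hold]; j=4 S=203.3000 intr=0.0000 cont=0.0000 V=0.0000[hold]  S*(4)=-
k=3: j=0 S=128.9620 intr=0.0000 cont=6.0818 V=6.0818[hold]; j=1 S=146.8725 intr=0.0000 cont=1.5275 V=1.5275[hold]; j=2 S=167.2704 intr=0.0000 cont=0.1763 V=0.1763[hold]; j=3 S=190.5013 intr=0.0000 cont=0.0000 V=0.0000[hold]  S*(3)=-
k=2: j=0 S=137.6262 intr=0.0000 cont=3.7391 V=3.7391[hold]; j=1 S=156.7400 intr=0.0000 cont=0.8334 V=0.8334[hold]; j=2 S=178.5084 intr=0.0000 cont=0.0858 V=0.0858[hold]  S*(2)=-
k=1: j=0 S=146.8725 intr=0.0000 cont=2.2450 V=2.2450[hold]; j=1 S=167.2704 intr=0.0000 cont=0.4495 V=0.4495[hold]  S*(1)=-
k=0: j=0 S=156.7400 intr=0.0000 cont=1.3219 V=1.3219[hold]  S*(0)=-

price = 1.3219
boundary = - - - - - - 106.1069 113.2356
tree:
1.3219
2.2450 0.4495
3.7391 0.8334 0.0858
6.0818 1.5275 0.1763 0.0000
9.6052 2.7586 0.3621 0.0000 0.0000
14.6140 4.8880 0.7438 0.0000 0.0000 0.0000
21.1831 8.4413 1.5278 0.0000 0.0000 0.0000 0.0000
27.8630 14.0544 3.1384 0.0000 0.0000 0.0000 0.0000 0.0000
34.1224 21.1831 6.4468 0.0000 0.0000 0.0000 0.0000 0.0000 0.0000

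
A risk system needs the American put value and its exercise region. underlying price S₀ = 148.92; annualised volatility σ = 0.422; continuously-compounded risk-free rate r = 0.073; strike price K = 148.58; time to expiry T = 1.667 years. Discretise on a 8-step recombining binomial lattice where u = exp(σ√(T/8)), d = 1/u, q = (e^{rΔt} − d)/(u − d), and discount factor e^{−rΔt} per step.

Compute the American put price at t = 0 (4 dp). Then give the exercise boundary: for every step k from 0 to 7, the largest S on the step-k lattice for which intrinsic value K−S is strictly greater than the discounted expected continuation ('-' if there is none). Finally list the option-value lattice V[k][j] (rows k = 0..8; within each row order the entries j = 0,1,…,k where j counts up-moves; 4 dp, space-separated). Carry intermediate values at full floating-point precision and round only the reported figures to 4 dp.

params: Δt=0.20838 u=1.21244 d=0.82478 q=0.49153 e^(-rΔt)=0.98490
t_8 payoffs: 116.6888 101.6996 79.6653 47.2747 0.0000 0.0000 0.0000 0.0000 0.0000
t_7: node(7,0) S=38.6661 payoff=109.9139 vs cont=107.6709 → 109.9139 [stop]  node(7,1) S=56.8396 payoff=91.7404 vs cont=89.4973 → 91.7404 [stop]  node(7,2) S=83.5549 payoff=65.0251 vs cont=62.7821 → 65.0251 [stop]  node(7,3) S=122.8267 payoff=25.7533 vs cont=23.6749 → 25.7533 [stop]  node(7,4) S=180.5566 payoff=0.0000 vs cont=0.0000 → 0.0000 [wait]  node(7,5) S=265.4202 payoff=0.0000 vs cont=0.0000 → 0.0000 [wait]  node(7,6) S=390.1707 payoff=0.0000 vs cont=0.0000 → 0.0000 [wait]  node(7,7) S=573.5553 payoff=0.0000 vs cont=0.0000 → 0.0000 [wait]  ⇒ S*(7)=122.8267
t_6: node(6,0) S=46.8804 payoff=101.6996 vs cont=99.4566 → 101.6996 [stop]  node(6,1) S=68.9147 payoff=79.6653 vs cont=77.4223 → 79.6653 [stop]  node(6,2) S=101.3053 payoff=47.2747 vs cont=45.0316 → 47.2747 [stop]  node(6,3) S=148.9200 payoff=0.0000 vs cont=12.8971 → 12.8971 [wait]  node(6,4) S=218.9141 payoff=0.0000 vs cont=0.0000 → 0.0000 [wait]  node(6,5) S=321.8062 payoff=0.0000 vs cont=0.0000 → 0.0000 [wait]  node(6,6) S=473.0587 payoff=0.0000 vs cont=0.0000 → 0.0000 [wait]  ⇒ S*(6)=101.3053
t_5: node(5,0) S=56.8396 payoff=91.7404 vs cont=89.4973 → 91.7404 [stop]  node(5,1) S=83.5549 payoff=65.0251 vs cont=62.7821 → 65.0251 [stop]  node(5,2) S=122.8267 payoff=25.7533 vs cont=29.9185 → 29.9185 [wait]  node(5,3) S=180.5566 payoff=0.0000 vs cont=6.4588 → 6.4588 [wait]  node(5,4) S=265.4202 payoff=0.0000 vs cont=0.0000 → 0.0000 [wait]  node(5,5) S=390.1707 payoff=0.0000 vs cont=0.0000 → 0.0000 [wait]  ⇒ S*(5)=83.5549
t_4: node(4,0) S=68.9147 payoff=79.6653 vs cont=77.4223 → 79.6653 [stop]  node(4,1) S=101.3053 payoff=47.2747 vs cont=47.0481 → 47.2747 [stop]  node(4,2) S=148.9200 payoff=0.0000 vs cont=18.1098 → 18.1098 [wait]  node(4,3) S=218.9141 payoff=0.0000 vs cont=3.2345 → 3.2345 [wait]  node(4,4) S=321.8062 payoff=0.0000 vs cont=0.0000 → 0.0000 [wait]  ⇒ S*(4)=101.3053
t_3: node(3,0) S=83.5549 payoff=65.0251 vs cont=62.7821 → 65.0251 [stop]  node(3,1) S=122.8267 payoff=25.7533 vs cont=32.4420 → 32.4420 [wait]  node(3,2) S=180.5566 payoff=0.0000 vs cont=10.6352 → 10.6352 [wait]  node(3,3) S=265.4202 payoff=0.0000 vs cont=1.6198 → 1.6198 [wait]  ⇒ S*(3)=83.5549
t_2: node(2,0) S=101.3053 payoff=47.2747 vs cont=48.2697 → 48.2697 [wait]  node(2,1) S=148.9200 payoff=0.0000 vs cont=21.3954 → 21.3954 [wait]  node(2,2) S=218.9141 payoff=0.0000 vs cont=6.1102 → 6.1102 [wait]  ⇒ S*(2)=-
t_1: node(1,0) S=122.8267 payoff=25.7533 vs cont=34.5309 → 34.5309 [wait]  node(1,1) S=180.5566 payoff=0.0000 vs cont=13.6727 → 13.6727 [wait]  ⇒ S*(1)=-
t_0: node(0,0) S=148.9200 payoff=0.0000 vs cont=23.9120 → 23.9120 [wait]  ⇒ S*(0)=-

price = 23.9120
boundary = - - - 83.5549 101.3053 83.5549 101.3053 122.8267
tree:
23.9120
34.5309 13.6727
48.2697 21.3954 6.1102
65.0251 32.4420 10.6352 1.6198
79.6653 47.2747 18.1098 3.2345 0.0000
91.7404 65.0251 29.9185 6.4588 0.0000 0.0000
101.6996 79.6653 47.2747 12.8971 0.0000 0.0000 0.0000
109.9139 91.7404 65.0251 25.7533 0.0000 0.0000 0.0000 0.0000
116.6888 101.6996 79.6653 47.2747 0.0000 0.0000 0.0000 0.0000 0.0000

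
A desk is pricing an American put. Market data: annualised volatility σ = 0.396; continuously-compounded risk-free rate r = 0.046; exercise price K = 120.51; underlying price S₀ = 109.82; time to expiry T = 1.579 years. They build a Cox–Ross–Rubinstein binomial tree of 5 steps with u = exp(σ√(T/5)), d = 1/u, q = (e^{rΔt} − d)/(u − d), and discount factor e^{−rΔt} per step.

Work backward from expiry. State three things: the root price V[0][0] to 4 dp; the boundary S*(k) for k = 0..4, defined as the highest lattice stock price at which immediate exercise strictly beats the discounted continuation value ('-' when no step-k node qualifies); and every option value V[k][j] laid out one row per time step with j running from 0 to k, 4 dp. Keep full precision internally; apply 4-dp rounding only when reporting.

Δt=0.31580  u=1.24924  d=0.80049  q=0.47720  discount=0.98558
step 5 (expiry): payoffs max(K−S,0) = 84.4148 64.1797 32.6007 0.0000 0.0000 0.0000
step 4: (k=4,j=0): S=45.0916, (K−S)⁺=75.4184, hold=73.6804 ⇒ V=75.4184 exercise | (k=4,j=1): S=70.3702, (K−S)⁺=50.1398, hold=48.4018 ⇒ V=50.1398 exercise | (k=4,j=2): S=109.8200, (K−S)⁺=10.6900, hold=16.7978 ⇒ V=16.7978 continue | (k=4,j=3): S=171.3855, (K−S)⁺=0.0000, hold=0.0000 ⇒ V=0.0000 continue | (k=4,j=4): S=267.4650, (K−S)⁺=0.0000, hold=0.0000 ⇒ V=0.0000 continue  boundary S*=70.3702
step 3: (k=3,j=0): S=56.3303, (K−S)⁺=64.1797, hold=62.4417 ⇒ V=64.1797 exercise | (k=3,j=1): S=87.9093, (K−S)⁺=32.6007, hold=33.7353 ⇒ V=33.7353 continue | (k=3,j=2): S=137.1917, (K−S)⁺=0.0000, hold=8.6552 ⇒ V=8.6552 continue | (k=3,j=3): S=214.1019, (K−S)⁺=0.0000, hold=0.0000 ⇒ V=0.0000 continue  boundary S*=56.3303
step 2: (k=2,j=0): S=70.3702, (K−S)⁺=50.1398, hold=48.9355 ⇒ V=50.1398 exercise | (k=2,j=1): S=109.8200, (K−S)⁺=10.6900, hold=21.4531 ⇒ V=21.4531 continue | (k=2,j=2): S=171.3855, (K−S)⁺=0.0000, hold=4.4597 ⇒ V=4.4597 continue  boundary S*=70.3702
step 1: (k=1,j=0): S=87.9093, (K−S)⁺=32.6007, hold=35.9248 ⇒ V=35.9248 continue | (k=1,j=1): S=137.1917, (K−S)⁺=0.0000, hold=13.1514 ⇒ V=13.1514 continue  boundary S*=-
step 0: (k=0,j=0): S=109.8200, (K−S)⁺=10.6900, hold=24.6959 ⇒ V=24.6959 continue  boundary S*=-

price = 24.6959
boundary = - - 70.3702 56.3303 70.3702
tree:
24.6959
35.9248 13.1514
50.1398 21.4531 4.4597
64.1797 33.7353 8.6552 0.0000
75.4184 50.1398 16.7978 0.0000 0.0000
84.4148 64.1797 32.6007 0.0000 0.0000 0.0000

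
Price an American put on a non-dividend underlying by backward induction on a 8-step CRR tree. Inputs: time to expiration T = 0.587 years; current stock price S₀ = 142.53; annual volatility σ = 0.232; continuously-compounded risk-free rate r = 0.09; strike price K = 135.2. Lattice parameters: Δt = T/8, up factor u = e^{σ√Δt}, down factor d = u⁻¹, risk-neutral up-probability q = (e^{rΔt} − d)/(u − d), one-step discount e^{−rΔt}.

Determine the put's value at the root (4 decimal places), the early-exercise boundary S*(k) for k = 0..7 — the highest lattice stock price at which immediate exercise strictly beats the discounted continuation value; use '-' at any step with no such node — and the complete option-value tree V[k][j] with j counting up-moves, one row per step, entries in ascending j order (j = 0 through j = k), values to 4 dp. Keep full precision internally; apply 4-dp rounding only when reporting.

price = 4.6362
boundary = - - - 118.0397 110.8500 118.0397 110.8500 118.0397
tree:
4.6362
7.4097 2.3018
11.4826 3.9891 0.8753
17.1603 6.7286 1.6760 0.1957
24.3500 10.9746 3.1503 0.4255 0.0000
31.1019 17.1603 5.7761 0.9250 0.0000 0.0000
37.4425 24.3500 10.2254 2.0109 0.0000 0.0000 0.0000
43.3969 31.1019 17.1603 4.3717 0.0000 0.0000 0.0000 0.0000
48.9886 37.4425 24.3500 9.5042 0.0000 0.0000 0.0000 0.0000 0.0000

Δt=0.07337, u=1.06486, d=0.93909, q=0.53697, disc=e^(-rΔt)=0.99342
k=8 terminal: V=max(K-S,0) → 48.9886 37.4425 24.3500 9.5042 0.0000 0.0000 0.0000 0.0000 0.0000
k=7: j=0 S=91.8031 intr=43.3969 cont=42.5070 V=43.3969[EX]; j=1 S=104.0981 intr=31.1019 cont=30.2120 V=31.1019[EX]; j=2 S=118.0397 intr=17.1603 cont=16.2704 V=17.1603[EX]; j=3 S=133.8485 intr=1.3515 cont=4.3717 V=4.3717[hold]; j=4 S=151.7746 intr=0.0000 cont=0.0000 V=0.0000[hold]; j=5 S=172.1014 intr=0.0000 cont=0.0000 V=0.0000[hold]; j=6 S=195.1505 intr=0.0000 cont=0.0000 V=0.0000[hold]; j=7 S=221.2866 intr=0.0000 cont=0.0000 V=0.0000[hold]  S*(7)=118.0397
k=6: j=0 S=97.7575 intr=37.4425 cont=36.5526 V=37.4425[EX]; j=1 S=110.8500 intr=24.3500 cont=23.4602 V=24.3500[EX]; j=2 S=125.6958 intr=9.5042 cont=10.2254 V=10.2254[hold]; j=3 S=142.5300 intr=0.0000 cont=2.0109 V=2.0109[hold]; j=4 S=161.6187 intr=0.0000 cont=0.0000 V=0.0000[hold]; j=5 S=183.2640 intr=0.0000 cont=0.0000 V=0.0000[hold]; j=6 S=207.8081 intr=0.0000 cont=0.0000 V=0.0000[hold]  S*(6)=110.8500
k=5: j=0 S=104.0981 intr=31.1019 cont=30.2120 V=31.1019[EX]; j=1 S=118.0397 intr=17.1603 cont=16.6551 V=17.1603[EX]; j=2 S=133.8485 intr=1.3515 cont=5.7761 V=5.7761[hold]; j=3 S=151.7746 intr=0.0000 cont=0.9250 V=0.9250[hold]; j=4 S=172.1014 intr=0.0000 cont=0.0000 V=0.0000[hold]; j=5 S=195.1505 intr=0.0000 cont=0.0000 V=0.0000[hold]  S*(5)=118.0397
k=4: j=0 S=110.8500 intr=24.3500 cont=23.4602 V=24.3500[EX]; j=1 S=125.6958 intr=9.5042 cont=10.9746 V=10.9746[hold]; j=2 S=142.5300 intr=0.0000 cont=3.1503 V=3.1503[hold]; j=3 S=161.6187 intr=0.0000 cont=0.4255 V=0.4255[hold]; j=4 S=183.2640 intr=0.0000 cont=0.0000 V=0.0000[hold]  S*(4)=110.8500
k=3: j=0 S=118.0397 intr=17.1603 cont=17.0548 V=17.1603[EX]; j=1 S=133.8485 intr=1.3515 cont=6.7286 V=6.7286[hold]; j=2 S=151.7746 intr=0.0000 cont=1.6760 V=1.6760[hold]; j=3 S=172.1014 intr=0.0000 cont=0.1957 V=0.1957[hold]  S*(3)=118.0397
k=2: j=0 S=125.6958 intr=9.5042 cont=11.4826 V=11.4826[hold]; j=1 S=142.5300 intr=0.0000 cont=3.9891 V=3.9891[hold]; j=2 S=161.6187 intr=0.0000 cont=0.8753 V=0.8753[hold]  S*(2)=-
k=1: j=0 S=133.8485 intr=1.3515 cont=7.4097 V=7.4097[hold]; j=1 S=151.7746 intr=0.0000 cont=2.3018 V=2.3018[hold]  S*(1)=-
k=0: j=0 S=142.5300 intr=0.0000 cont=4.6362 V=4.6362[hold]  S*(0)=-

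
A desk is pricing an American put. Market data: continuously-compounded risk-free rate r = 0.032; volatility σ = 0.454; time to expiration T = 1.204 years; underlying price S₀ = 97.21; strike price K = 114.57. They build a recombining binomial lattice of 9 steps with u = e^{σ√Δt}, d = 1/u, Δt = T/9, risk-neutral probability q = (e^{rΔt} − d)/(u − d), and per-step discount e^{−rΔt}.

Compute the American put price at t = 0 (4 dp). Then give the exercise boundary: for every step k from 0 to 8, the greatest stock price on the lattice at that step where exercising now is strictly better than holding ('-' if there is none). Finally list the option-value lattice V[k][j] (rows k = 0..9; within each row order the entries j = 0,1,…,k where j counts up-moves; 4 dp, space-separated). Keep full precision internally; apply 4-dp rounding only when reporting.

params: Δt=0.13378 u=1.18064 d=0.84700 q=0.47144 e^(-rΔt)=0.99573
t_9 payoffs: 92.7595 84.1683 72.1930 55.5006 32.2330 0.0000 0.0000 0.0000 0.0000 0.0000
t_8: node(8,0) S=25.7503 payoff=88.8197 vs cont=88.3303 → 88.8197 [stop]  node(8,1) S=35.8934 payoff=78.6766 vs cont=78.1872 → 78.6766 [stop]  node(8,2) S=50.0319 payoff=64.5381 vs cont=64.0487 → 64.5381 [stop]  node(8,3) S=69.7395 payoff=44.8305 vs cont=44.3411 → 44.8305 [stop]  node(8,4) S=97.2100 payoff=17.3600 vs cont=16.9643 → 17.3600 [stop]  node(8,5) S=135.5012 payoff=0.0000 vs cont=0.0000 → 0.0000 [wait]  node(8,6) S=188.8754 payoff=0.0000 vs cont=0.0000 → 0.0000 [wait]  node(8,7) S=263.2737 payoff=0.0000 vs cont=0.0000 → 0.0000 [wait]  node(8,8) S=366.9777 payoff=0.0000 vs cont=0.0000 → 0.0000 [wait]  ⇒ S*(8)=97.2100
t_7: node(7,0) S=30.4017 payoff=84.1683 vs cont=83.6789 → 84.1683 [stop]  node(7,1) S=42.3770 payoff=72.1930 vs cont=71.7036 → 72.1930 [stop]  node(7,2) S=59.0694 payoff=55.5006 vs cont=55.0112 → 55.5006 [stop]  node(7,3) S=82.3370 payoff=32.2330 vs cont=31.7436 → 32.2330 [stop]  node(7,4) S=114.7696 payoff=0.0000 vs cont=9.1366 → 9.1366 [wait]  node(7,5) S=159.9776 payoff=0.0000 vs cont=0.0000 → 0.0000 [wait]  node(7,6) S=222.9931 payoff=0.0000 vs cont=0.0000 → 0.0000 [wait]  node(7,7) S=310.8304 payoff=0.0000 vs cont=0.0000 → 0.0000 [wait]  ⇒ S*(7)=82.3370
t_6: node(6,0) S=35.8934 payoff=78.6766 vs cont=78.1872 → 78.6766 [stop]  node(6,1) S=50.0319 payoff=64.5381 vs cont=64.0487 → 64.5381 [stop]  node(6,2) S=69.7395 payoff=44.8305 vs cont=44.3411 → 44.8305 [stop]  node(6,3) S=97.2100 payoff=17.3600 vs cont=21.2533 → 21.2533 [wait]  node(6,4) S=135.5012 payoff=0.0000 vs cont=4.8086 → 4.8086 [wait]  node(6,5) S=188.8754 payoff=0.0000 vs cont=0.0000 → 0.0000 [wait]  node(6,6) S=263.2737 payoff=0.0000 vs cont=0.0000 → 0.0000 [wait]  ⇒ S*(6)=69.7395
t_5: node(5,0) S=42.3770 payoff=72.1930 vs cont=71.7036 → 72.1930 [stop]  node(5,1) S=59.0694 payoff=55.5006 vs cont=55.0112 → 55.5006 [stop]  node(5,2) S=82.3370 payoff=32.2330 vs cont=33.5712 → 33.5712 [wait]  node(5,3) S=114.7696 payoff=0.0000 vs cont=13.4429 → 13.4429 [wait]  node(5,4) S=159.9776 payoff=0.0000 vs cont=2.5308 → 2.5308 [wait]  node(5,5) S=222.9931 payoff=0.0000 vs cont=0.0000 → 0.0000 [wait]  ⇒ S*(5)=59.0694
t_4: node(4,0) S=50.0319 payoff=64.5381 vs cont=64.0487 → 64.5381 [stop]  node(4,1) S=69.7395 payoff=44.8305 vs cont=44.9693 → 44.9693 [wait]  node(4,2) S=97.2100 payoff=17.3600 vs cont=23.9791 → 23.9791 [wait]  node(4,3) S=135.5012 payoff=0.0000 vs cont=8.2630 → 8.2630 [wait]  node(4,4) S=188.8754 payoff=0.0000 vs cont=1.3320 → 1.3320 [wait]  ⇒ S*(4)=50.0319
t_3: node(3,0) S=59.0694 payoff=55.5006 vs cont=55.0763 → 55.5006 [stop]  node(3,1) S=82.3370 payoff=32.2330 vs cont=34.9238 → 34.9238 [wait]  node(3,2) S=114.7696 payoff=0.0000 vs cont=16.4991 → 16.4991 [wait]  node(3,3) S=159.9776 payoff=0.0000 vs cont=4.9741 → 4.9741 [wait]  ⇒ S*(3)=59.0694
t_2: node(2,0) S=69.7395 payoff=44.8305 vs cont=45.6042 → 45.6042 [wait]  node(2,1) S=97.2100 payoff=17.3600 vs cont=26.1256 → 26.1256 [wait]  node(2,2) S=135.5012 payoff=0.0000 vs cont=11.0185 → 11.0185 [wait]  ⇒ S*(2)=-
t_1: node(1,0) S=82.3370 payoff=32.2330 vs cont=36.2656 → 36.2656 [wait]  node(1,1) S=114.7696 payoff=0.0000 vs cont=18.9223 → 18.9223 [wait]  ⇒ S*(1)=-
t_0: node(0,0) S=97.2100 payoff=17.3600 vs cont=27.9693 → 27.9693 [wait]  ⇒ S*(0)=-

price = 27.9693
boundary = - - - 59.0694 50.0319 59.0694 69.7395 82.3370 97.2100
tree:
27.9693
36.2656 18.9223
45.6042 26.1256 11.0185
55.5006 34.9238 16.4991 4.9741
64.5381 44.9693 23.9791 8.2630 1.3320
72.1930 55.5006 33.5712 13.4429 2.5308 0.0000
78.6766 64.5381 44.8305 21.2533 4.8086 0.0000 0.0000
84.1683 72.1930 55.5006 32.2330 9.1366 0.0000 0.0000 0.0000
88.8197 78.6766 64.5381 44.8305 17.3600 0.0000 0.0000 0.0000 0.0000
92.7595 84.1683 72.1930 55.5006 32.2330 0.0000 0.0000 0.0000 0.0000 0.0000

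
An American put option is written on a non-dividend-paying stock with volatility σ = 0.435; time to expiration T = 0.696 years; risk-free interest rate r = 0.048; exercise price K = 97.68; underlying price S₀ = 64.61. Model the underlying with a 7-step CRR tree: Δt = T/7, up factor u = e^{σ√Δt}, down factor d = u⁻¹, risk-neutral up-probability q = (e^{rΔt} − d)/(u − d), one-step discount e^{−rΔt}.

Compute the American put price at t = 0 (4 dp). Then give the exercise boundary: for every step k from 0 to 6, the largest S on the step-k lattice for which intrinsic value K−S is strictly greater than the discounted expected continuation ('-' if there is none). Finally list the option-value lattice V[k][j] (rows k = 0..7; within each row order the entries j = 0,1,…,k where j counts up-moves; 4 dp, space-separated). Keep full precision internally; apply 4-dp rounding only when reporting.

params: Δt=0.09943 u=1.14702 d=0.87183 q=0.48315 e^(-rΔt)=0.99524
t_7 payoffs: 72.9452 65.1377 54.8657 41.3513 23.5712 0.1787 0.0000 0.0000
t_6: node(6,0) S=28.3712 payoff=69.3088 vs cont=68.8437 → 69.3088 [stop]  node(6,1) S=37.3266 payoff=60.3534 vs cont=59.8883 → 60.3534 [stop]  node(6,2) S=49.1088 payoff=48.5712 vs cont=48.1061 → 48.5712 [stop]  node(6,3) S=64.6100 payoff=33.0700 vs cont=32.6049 → 33.0700 [stop]  node(6,4) S=85.0042 payoff=12.6758 vs cont=12.2108 → 12.6758 [stop]  node(6,5) S=111.8357 payoff=0.0000 vs cont=0.0919 → 0.0919 [wait]  node(6,6) S=147.1367 payoff=0.0000 vs cont=0.0000 → 0.0000 [wait]  ⇒ S*(6)=85.0042
t_5: node(5,0) S=32.5423 payoff=65.1377 vs cont=64.6726 → 65.1377 [stop]  node(5,1) S=42.8143 payoff=54.8657 vs cont=54.4006 → 54.8657 [stop]  node(5,2) S=56.3287 payoff=41.3513 vs cont=40.8863 → 41.3513 [stop]  node(5,3) S=74.1088 payoff=23.5712 vs cont=23.1061 → 23.5712 [stop]  node(5,4) S=97.5013 payoff=0.1787 vs cont=6.5646 → 6.5646 [wait]  node(5,5) S=128.2776 payoff=0.0000 vs cont=0.0473 → 0.0473 [wait]  ⇒ S*(5)=74.1088
t_4: node(4,0) S=37.3266 payoff=60.3534 vs cont=59.8883 → 60.3534 [stop]  node(4,1) S=49.1088 payoff=48.5712 vs cont=48.1061 → 48.5712 [stop]  node(4,2) S=64.6100 payoff=33.0700 vs cont=32.6049 → 33.0700 [stop]  node(4,3) S=85.0042 payoff=12.6758 vs cont=15.2814 → 15.2814 [wait]  node(4,4) S=111.8357 payoff=0.0000 vs cont=3.3995 → 3.3995 [wait]  ⇒ S*(4)=64.6100
t_3: node(3,0) S=42.8143 payoff=54.8657 vs cont=54.4006 → 54.8657 [stop]  node(3,1) S=56.3287 payoff=41.3513 vs cont=40.8863 → 41.3513 [stop]  node(3,2) S=74.1088 payoff=23.5712 vs cont=24.3590 → 24.3590 [wait]  node(3,3) S=97.5013 payoff=0.1787 vs cont=9.4953 → 9.4953 [wait]  ⇒ S*(3)=56.3287
t_2: node(2,0) S=49.1088 payoff=48.5712 vs cont=48.1061 → 48.5712 [stop]  node(2,1) S=64.6100 payoff=33.0700 vs cont=32.9837 → 33.0700 [stop]  node(2,2) S=85.0042 payoff=12.6758 vs cont=17.0958 → 17.0958 [wait]  ⇒ S*(2)=64.6100
t_1: node(1,0) S=56.3287 payoff=41.3513 vs cont=40.8863 → 41.3513 [stop]  node(1,1) S=74.1088 payoff=23.5712 vs cont=25.2314 → 25.2314 [wait]  ⇒ S*(1)=56.3287
t_0: node(0,0) S=64.6100 payoff=33.0700 vs cont=33.4033 → 33.4033 [wait]  ⇒ S*(0)=-

price = 33.4033
boundary = - 56.3287 64.6100 56.3287 64.6100 74.1088 85.0042
tree:
33.4033
41.3513 25.2314
48.5712 33.0700 17.0958
54.8657 41.3513 24.3590 9.4953
60.3534 48.5712 33.0700 15.2814 3.3995
65.1377 54.8657 41.3513 23.5712 6.5646 0.0473
69.3088 60.3534 48.5712 33.0700 12.6758 0.0919 0.0000
72.9452 65.1377 54.8657 41.3513 23.5712 0.1787 0.0000 0.0000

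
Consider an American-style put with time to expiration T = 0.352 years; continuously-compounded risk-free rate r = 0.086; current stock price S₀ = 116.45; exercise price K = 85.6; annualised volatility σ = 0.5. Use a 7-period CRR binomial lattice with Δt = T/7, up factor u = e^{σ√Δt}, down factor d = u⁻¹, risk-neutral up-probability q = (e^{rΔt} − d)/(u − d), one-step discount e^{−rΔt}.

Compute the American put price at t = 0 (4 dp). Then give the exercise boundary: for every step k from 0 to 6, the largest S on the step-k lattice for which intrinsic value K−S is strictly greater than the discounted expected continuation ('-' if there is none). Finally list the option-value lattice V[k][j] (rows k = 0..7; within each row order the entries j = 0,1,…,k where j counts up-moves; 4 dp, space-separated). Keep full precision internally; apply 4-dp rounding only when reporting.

price = 1.8426
boundary = - - - - - 66.4766 74.3640
tree:
1.8426
3.0859 0.5714
5.0781 1.0503 0.0804
8.1709 1.9203 0.1588 0.0000
12.7628 3.4883 0.3135 0.0000 0.0000
19.1234 6.2890 0.6190 0.0000 0.0000 0.0000
26.1742 11.2360 1.2221 0.0000 0.0000 0.0000 0.0000
32.4772 19.1234 2.4127 0.0000 0.0000 0.0000 0.0000 0.0000

Δt=0.05029  u=1.11865  d=0.89393  q=0.49129  discount=0.99568
step 7 (expiry): payoffs max(K−S,0) = 32.4772 19.1234 2.4127 0.0000 0.0000 0.0000 0.0000 0.0000
step 6: (k=6,j=0): S=59.4258, (K−S)⁺=26.1742, hold=25.8049 ⇒ V=26.1742 exercise | (k=6,j=1): S=74.3640, (K−S)⁺=11.2360, hold=10.8666 ⇒ V=11.2360 exercise | (k=6,j=2): S=93.0575, (K−S)⁺=0.0000, hold=1.2221 ⇒ V=1.2221 continue | (k=6,j=3): S=116.4500, (K−S)⁺=0.0000, hold=0.0000 ⇒ V=0.0000 continue | (k=6,j=4): S=145.7229, (K−S)⁺=0.0000, hold=0.0000 ⇒ V=0.0000 continue | (k=6,j=5): S=182.3543, (K−S)⁺=0.0000, hold=0.0000 ⇒ V=0.0000 continue | (k=6,j=6): S=228.1940, (K−S)⁺=0.0000, hold=0.0000 ⇒ V=0.0000 continue  boundary S*=74.3640
step 5: (k=5,j=0): S=66.4766, (K−S)⁺=19.1234, hold=18.7540 ⇒ V=19.1234 exercise | (k=5,j=1): S=83.1873, (K−S)⁺=2.4127, hold=6.2890 ⇒ V=6.2890 continue | (k=5,j=2): S=104.0987, (K−S)⁺=0.0000, hold=0.6190 ⇒ V=0.6190 continue | (k=5,j=3): S=130.2668, (K−S)⁺=0.0000, hold=0.0000 ⇒ V=0.0000 continue | (k=5,j=4): S=163.0129, (K−S)⁺=0.0000, hold=0.0000 ⇒ V=0.0000 continue | (k=5,j=5): S=203.9906, (K−S)⁺=0.0000, hold=0.0000 ⇒ V=0.0000 continue  boundary S*=66.4766
step 4: (k=4,j=0): S=74.3640, (K−S)⁺=11.2360, hold=12.7628 ⇒ V=12.7628 continue | (k=4,j=1): S=93.0575, (K−S)⁺=0.0000, hold=3.4883 ⇒ V=3.4883 continue | (k=4,j=2): S=116.4500, (K−S)⁺=0.0000, hold=0.3135 ⇒ V=0.3135 continue | (k=4,j=3): S=145.7229, (K−S)⁺=0.0000, hold=0.0000 ⇒ V=0.0000 continue | (k=4,j=4): S=182.3543, (K−S)⁺=0.0000, hold=0.0000 ⇒ V=0.0000 continue  boundary S*=-
step 3: (k=3,j=0): S=83.1873, (K−S)⁺=2.4127, hold=8.1709 ⇒ V=8.1709 continue | (k=3,j=1): S=104.0987, (K−S)⁺=0.0000, hold=1.9203 ⇒ V=1.9203 continue | (k=3,j=2): S=130.2668, (K−S)⁺=0.0000, hold=0.1588 ⇒ V=0.1588 continue | (k=3,j=3): S=163.0129, (K−S)⁺=0.0000, hold=0.0000 ⇒ V=0.0000 continue  boundary S*=-
step 2: (k=2,j=0): S=93.0575, (K−S)⁺=0.0000, hold=5.0781 ⇒ V=5.0781 continue | (k=2,j=1): S=116.4500, (K−S)⁺=0.0000, hold=1.0503 ⇒ V=1.0503 continue | (k=2,j=2): S=145.7229, (K−S)⁺=0.0000, hold=0.0804 ⇒ V=0.0804 continue  boundary S*=-
step 1: (k=1,j=0): S=104.0987, (K−S)⁺=0.0000, hold=3.0859 ⇒ V=3.0859 continue | (k=1,j=1): S=130.2668, (K−S)⁺=0.0000, hold=0.5714 ⇒ V=0.5714 continue  boundary S*=-
step 0: (k=0,j=0): S=116.4500, (K−S)⁺=0.0000, hold=1.8426 ⇒ V=1.8426 continue  boundary S*=-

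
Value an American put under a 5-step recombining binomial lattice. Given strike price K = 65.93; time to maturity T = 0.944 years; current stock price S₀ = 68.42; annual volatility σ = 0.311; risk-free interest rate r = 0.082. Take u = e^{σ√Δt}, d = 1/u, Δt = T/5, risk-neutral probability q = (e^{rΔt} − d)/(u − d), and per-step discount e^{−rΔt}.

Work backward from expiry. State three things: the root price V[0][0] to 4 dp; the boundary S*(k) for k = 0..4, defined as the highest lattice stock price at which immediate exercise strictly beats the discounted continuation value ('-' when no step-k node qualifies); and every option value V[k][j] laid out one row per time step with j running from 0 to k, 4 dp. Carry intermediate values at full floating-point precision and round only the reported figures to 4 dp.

price = 5.3170
boundary = - - 52.2165 45.6164 52.2165
tree:
5.3170
8.7049 2.3956
13.7135 4.4112 0.6347
20.3136 7.9190 1.3538 0.0000
26.0796 13.7135 2.8874 0.0000 0.0000
31.1167 20.3136 6.1583 0.0000 0.0000 0.0000

Δt=0.18880, u=1.14469, d=0.87360, q=0.52382, disc=e^(-rΔt)=0.98464
k=5 terminal: V=max(K-S,0) → 31.1167 20.3136 6.1583 0.0000 0.0000 0.0000
k=4: j=0 S=39.8504 intr=26.0796 cont=25.0667 V=26.0796[EX]; j=1 S=52.2165 intr=13.7135 cont=12.7006 V=13.7135[EX]; j=2 S=68.4200 intr=0.0000 cont=2.8874 V=2.8874[hold]; j=3 S=89.6516 intr=0.0000 cont=0.0000 V=0.0000[hold]; j=4 S=117.4717 intr=0.0000 cont=0.0000 V=0.0000[hold]  S*(4)=52.2165
k=3: j=0 S=45.6164 intr=20.3136 cont=19.3008 V=20.3136[EX]; j=1 S=59.7717 intr=6.1583 cont=7.9190 V=7.9190[hold]; j=2 S=78.3196 intr=0.0000 cont=1.3538 V=1.3538[hold]; j=3 S=102.6232 intr=0.0000 cont=0.0000 V=0.0000[hold]  S*(3)=45.6164
k=2: j=0 S=52.2165 intr=13.7135 cont=13.6087 V=13.7135[EX]; j=1 S=68.4200 intr=0.0000 cont=4.4112 V=4.4112[hold]; j=2 S=89.6516 intr=0.0000 cont=0.6347 V=0.6347[hold]  S*(2)=52.2165
k=1: j=0 S=59.7717 intr=6.1583 cont=8.7049 V=8.7049[hold]; j=1 S=78.3196 intr=0.0000 cont=2.3956 V=2.3956[hold]  S*(1)=-
k=0: j=0 S=68.4200 intr=0.0000 cont=5.3170 V=5.3170[hold]  S*(0)=-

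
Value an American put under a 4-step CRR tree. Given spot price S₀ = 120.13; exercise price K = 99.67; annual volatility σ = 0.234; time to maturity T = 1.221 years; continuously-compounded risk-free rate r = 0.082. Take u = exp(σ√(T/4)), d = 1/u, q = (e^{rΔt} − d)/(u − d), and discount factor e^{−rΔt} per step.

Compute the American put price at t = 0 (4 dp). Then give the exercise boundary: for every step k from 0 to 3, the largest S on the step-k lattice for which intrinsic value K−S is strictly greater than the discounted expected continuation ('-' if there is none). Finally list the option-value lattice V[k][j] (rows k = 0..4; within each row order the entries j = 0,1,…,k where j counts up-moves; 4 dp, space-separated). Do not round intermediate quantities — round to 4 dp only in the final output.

price = 2.2523
boundary = - - - 81.5098
tree:
2.2523
4.6303 0.5260
9.3111 1.2411 0.0000
18.1602 2.9287 0.0000 0.0000
28.0453 6.9108 0.0000 0.0000 0.0000

params: Δt=0.30525 u=1.13801 d=0.87872 q=0.56548 e^(-rΔt)=0.97528
t_4 payoffs: 28.0453 6.9108 0.0000 0.0000 0.0000
t_3: node(3,0) S=81.5098 payoff=18.1602 vs cont=15.6964 → 18.1602 [stop]  node(3,1) S=105.5612 payoff=0.0000 vs cont=2.9287 → 2.9287 [wait]  node(3,2) S=136.7095 payoff=0.0000 vs cont=0.0000 → 0.0000 [wait]  node(3,3) S=177.0488 payoff=0.0000 vs cont=0.0000 → 0.0000 [wait]  ⇒ S*(3)=81.5098
t_2: node(2,0) S=92.7592 payoff=6.9108 vs cont=9.3111 → 9.3111 [wait]  node(2,1) S=120.1300 payoff=0.0000 vs cont=1.2411 → 1.2411 [wait]  node(2,2) S=155.5772 payoff=0.0000 vs cont=0.0000 → 0.0000 [wait]  ⇒ S*(2)=-
t_1: node(1,0) S=105.5612 payoff=0.0000 vs cont=4.6303 → 4.6303 [wait]  node(1,1) S=136.7095 payoff=0.0000 vs cont=0.5260 → 0.5260 [wait]  ⇒ S*(1)=-
t_0: node(0,0) S=120.1300 payoff=0.0000 vs cont=2.2523 → 2.2523 [wait]  ⇒ S*(0)=-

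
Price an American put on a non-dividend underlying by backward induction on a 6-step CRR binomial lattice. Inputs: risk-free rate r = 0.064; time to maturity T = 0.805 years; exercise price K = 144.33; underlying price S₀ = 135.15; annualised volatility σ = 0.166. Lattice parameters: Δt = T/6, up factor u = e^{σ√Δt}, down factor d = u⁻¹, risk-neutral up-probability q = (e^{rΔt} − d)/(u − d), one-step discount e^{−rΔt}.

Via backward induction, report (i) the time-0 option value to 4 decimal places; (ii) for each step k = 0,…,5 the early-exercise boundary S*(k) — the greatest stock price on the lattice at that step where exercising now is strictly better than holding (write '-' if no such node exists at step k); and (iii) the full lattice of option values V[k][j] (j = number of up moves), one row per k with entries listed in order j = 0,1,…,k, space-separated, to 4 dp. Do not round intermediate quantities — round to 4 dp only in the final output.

params: Δt=0.13417 u=1.06269 d=0.94101 q=0.55567 e^(-rΔt)=0.99145
t_6 payoffs: 50.4927 38.3585 24.6552 9.1800 0.0000 0.0000 0.0000
t_5: node(5,0) S=99.7200 payoff=44.6100 vs cont=43.3760 → 44.6100 [stop]  node(5,1) S=112.6149 payoff=31.7151 vs cont=30.4811 → 31.7151 [stop]  node(5,2) S=127.1772 payoff=17.1528 vs cont=15.9188 → 17.1528 [stop]  node(5,3) S=143.6226 payoff=0.7074 vs cont=4.0440 → 4.0440 [wait]  node(5,4) S=162.1945 payoff=0.0000 vs cont=0.0000 → 0.0000 [wait]  node(5,5) S=183.1681 payoff=0.0000 vs cont=0.0000 → 0.0000 [wait]  ⇒ S*(5)=127.1772
t_4: node(4,0) S=105.9715 payoff=38.3585 vs cont=37.1245 → 38.3585 [stop]  node(4,1) S=119.6748 payoff=24.6552 vs cont=23.4212 → 24.6552 [stop]  node(4,2) S=135.1500 payoff=9.1800 vs cont=9.7842 → 9.7842 [wait]  node(4,3) S=152.6264 payoff=0.0000 vs cont=1.7815 → 1.7815 [wait]  node(4,4) S=172.3626 payoff=0.0000 vs cont=0.0000 → 0.0000 [wait]  ⇒ S*(4)=119.6748
t_3: node(3,0) S=112.6149 payoff=31.7151 vs cont=30.4811 → 31.7151 [stop]  node(3,1) S=127.1772 payoff=17.1528 vs cont=16.2517 → 17.1528 [stop]  node(3,2) S=143.6226 payoff=0.7074 vs cont=5.2917 → 5.2917 [wait]  node(3,3) S=162.1945 payoff=0.0000 vs cont=0.7848 → 0.7848 [wait]  ⇒ S*(3)=127.1772
t_2: node(2,0) S=119.6748 payoff=24.6552 vs cont=23.4212 → 24.6552 [stop]  node(2,1) S=135.1500 payoff=9.1800 vs cont=10.4716 → 10.4716 [wait]  node(2,2) S=152.6264 payoff=0.0000 vs cont=2.7635 → 2.7635 [wait]  ⇒ S*(2)=119.6748
t_1: node(1,0) S=127.1772 payoff=17.1528 vs cont=16.6303 → 17.1528 [stop]  node(1,1) S=143.6226 payoff=0.7074 vs cont=6.1355 → 6.1355 [wait]  ⇒ S*(1)=127.1772
t_0: node(0,0) S=135.1500 payoff=9.1800 vs cont=10.9365 → 10.9365 [wait]  ⇒ S*(0)=-

price = 10.9365
boundary = - 127.1772 119.6748 127.1772 119.6748 127.1772
tree:
10.9365
17.1528 6.1355
24.6552 10.4716 2.7635
31.7151 17.1528 5.2917 0.7848
38.3585 24.6552 9.7842 1.7815 0.0000
44.6100 31.7151 17.1528 4.0440 0.0000 0.0000
50.4927 38.3585 24.6552 9.1800 0.0000 0.0000 0.0000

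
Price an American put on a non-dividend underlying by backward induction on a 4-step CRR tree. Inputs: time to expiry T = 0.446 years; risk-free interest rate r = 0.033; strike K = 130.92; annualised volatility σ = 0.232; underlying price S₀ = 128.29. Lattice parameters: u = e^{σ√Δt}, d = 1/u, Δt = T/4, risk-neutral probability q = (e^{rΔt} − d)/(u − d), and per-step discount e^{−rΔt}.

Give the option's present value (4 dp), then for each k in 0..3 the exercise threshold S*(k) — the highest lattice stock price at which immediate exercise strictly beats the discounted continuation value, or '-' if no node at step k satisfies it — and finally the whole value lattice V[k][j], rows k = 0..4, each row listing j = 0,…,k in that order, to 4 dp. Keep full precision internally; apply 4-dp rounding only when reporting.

price = 8.6045
boundary = - - 109.8764 118.7268
tree:
8.6045
13.7444 3.6173
21.0436 6.6733 0.6412
29.2342 12.1932 1.2986 0.0000
36.8143 21.0436 2.6300 0.0000 0.0000

Δt=0.11150  u=1.08055  d=0.92546  q=0.50441  discount=0.99633
step 4 (expiry): payoffs max(K−S,0) = 36.8143 21.0436 2.6300 0.0000 0.0000
step 3: (k=3,j=0): S=101.6858, (K−S)⁺=29.2342, hold=28.7534 ⇒ V=29.2342 exercise | (k=3,j=1): S=118.7268, (K−S)⁺=12.1932, hold=11.7124 ⇒ V=12.1932 exercise | (k=3,j=2): S=138.6235, (K−S)⁺=0.0000, hold=1.2986 ⇒ V=1.2986 continue | (k=3,j=3): S=161.8547, (K−S)⁺=0.0000, hold=0.0000 ⇒ V=0.0000 continue  boundary S*=118.7268
step 2: (k=2,j=0): S=109.8764, (K−S)⁺=21.0436, hold=20.5628 ⇒ V=21.0436 exercise | (k=2,j=1): S=128.2900, (K−S)⁺=2.6300, hold=6.6733 ⇒ V=6.6733 continue | (k=2,j=2): S=149.7894, (K−S)⁺=0.0000, hold=0.6412 ⇒ V=0.6412 continue  boundary S*=109.8764
step 1: (k=1,j=0): S=118.7268, (K−S)⁺=12.1932, hold=13.7444 ⇒ V=13.7444 continue | (k=1,j=1): S=138.6235, (K−S)⁺=0.0000, hold=3.6173 ⇒ V=3.6173 continue  boundary S*=-
step 0: (k=0,j=0): S=128.2900, (K−S)⁺=2.6300, hold=8.6045 ⇒ V=8.6045 continue  boundary S*=-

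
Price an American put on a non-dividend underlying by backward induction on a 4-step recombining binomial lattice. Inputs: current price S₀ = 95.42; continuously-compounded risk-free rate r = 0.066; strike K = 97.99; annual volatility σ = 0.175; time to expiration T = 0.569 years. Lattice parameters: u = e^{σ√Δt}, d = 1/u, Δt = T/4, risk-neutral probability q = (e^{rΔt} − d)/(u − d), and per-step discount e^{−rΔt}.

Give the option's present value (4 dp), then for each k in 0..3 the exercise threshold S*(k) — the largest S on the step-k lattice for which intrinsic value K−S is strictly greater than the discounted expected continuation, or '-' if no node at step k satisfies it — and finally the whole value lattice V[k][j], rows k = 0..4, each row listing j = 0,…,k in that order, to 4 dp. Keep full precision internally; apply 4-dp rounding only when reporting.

price = 5.0989
boundary = - - 83.6199 89.3253
tree:
5.0989
8.7789 2.2339
14.3701 4.4435 0.4997
19.7110 8.6647 1.1332 0.0000
24.7109 14.3701 2.5700 0.0000 0.0000

params: Δt=0.14225 u=1.06823 d=0.93613 q=0.55491 e^(-rΔt)=0.99066
t_4 payoffs: 24.7109 14.3701 2.5700 0.0000 0.0000
t_3: node(3,0) S=78.2790 payoff=19.7110 vs cont=18.7954 → 19.7110 [stop]  node(3,1) S=89.3253 payoff=8.6647 vs cont=7.7490 → 8.6647 [stop]  node(3,2) S=101.9305 payoff=0.0000 vs cont=1.1332 → 1.1332 [wait]  node(3,3) S=116.3145 payoff=0.0000 vs cont=0.0000 → 0.0000 [wait]  ⇒ S*(3)=89.3253
t_2: node(2,0) S=83.6199 payoff=14.3701 vs cont=13.4544 → 14.3701 [stop]  node(2,1) S=95.4200 payoff=2.5700 vs cont=4.4435 → 4.4435 [wait]  node(2,2) S=108.8852 payoff=0.0000 vs cont=0.4997 → 0.4997 [wait]  ⇒ S*(2)=83.6199
t_1: node(1,0) S=89.3253 payoff=8.6647 vs cont=8.7789 → 8.7789 [wait]  node(1,1) S=101.9305 payoff=0.0000 vs cont=2.2339 → 2.2339 [wait]  ⇒ S*(1)=-
t_0: node(0,0) S=95.4200 payoff=2.5700 vs cont=5.0989 → 5.0989 [wait]  ⇒ S*(0)=-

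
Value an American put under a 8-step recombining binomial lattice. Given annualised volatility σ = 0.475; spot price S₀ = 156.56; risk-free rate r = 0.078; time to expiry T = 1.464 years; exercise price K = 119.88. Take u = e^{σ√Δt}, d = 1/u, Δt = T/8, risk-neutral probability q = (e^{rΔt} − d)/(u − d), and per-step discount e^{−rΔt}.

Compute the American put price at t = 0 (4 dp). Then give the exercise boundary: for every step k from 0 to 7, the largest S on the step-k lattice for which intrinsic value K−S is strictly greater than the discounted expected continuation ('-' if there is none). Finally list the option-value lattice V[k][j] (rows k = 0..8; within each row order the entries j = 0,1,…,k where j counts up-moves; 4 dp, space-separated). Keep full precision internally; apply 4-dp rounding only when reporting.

params: Δt=0.18300 u=1.22531 d=0.81612 q=0.48451 e^(-rΔt)=0.98583
t_8 payoffs: 89.0695 73.6212 50.4272 15.6038 0.0000 0.0000 0.0000 0.0000 0.0000
t_7: node(7,0) S=37.7526 payoff=82.1274 vs cont=80.4284 → 82.1274 [stop]  node(7,1) S=56.6816 payoff=63.1984 vs cont=61.4994 → 63.1984 [stop]  node(7,2) S=85.1016 payoff=34.7784 vs cont=33.0794 → 34.7784 [stop]  node(7,3) S=127.7712 payoff=0.0000 vs cont=7.9296 → 7.9296 [wait]  node(7,4) S=191.8353 payoff=0.0000 vs cont=0.0000 → 0.0000 [wait]  node(7,5) S=288.0209 payoff=0.0000 vs cont=0.0000 → 0.0000 [wait]  node(7,6) S=432.4336 payoff=0.0000 vs cont=0.0000 → 0.0000 [wait]  node(7,7) S=649.2543 payoff=0.0000 vs cont=0.0000 → 0.0000 [wait]  ⇒ S*(7)=85.1016
t_6: node(6,0) S=46.2588 payoff=73.6212 vs cont=71.9222 → 73.6212 [stop]  node(6,1) S=69.4528 payoff=50.4272 vs cont=48.7282 → 50.4272 [stop]  node(6,2) S=104.2762 payoff=15.6038 vs cont=21.4614 → 21.4614 [wait]  node(6,3) S=156.5600 payoff=0.0000 vs cont=4.0297 → 4.0297 [wait]  node(6,4) S=235.0587 payoff=0.0000 vs cont=0.0000 → 0.0000 [wait]  node(6,5) S=352.9163 payoff=0.0000 vs cont=0.0000 → 0.0000 [wait]  node(6,6) S=529.8673 payoff=0.0000 vs cont=0.0000 → 0.0000 [wait]  ⇒ S*(6)=69.4528
t_5: node(5,0) S=56.6816 payoff=63.1984 vs cont=61.4994 → 63.1984 [stop]  node(5,1) S=85.1016 payoff=34.7784 vs cont=35.8773 → 35.8773 [wait]  node(5,2) S=127.7712 payoff=0.0000 vs cont=12.8312 → 12.8312 [wait]  node(5,3) S=191.8353 payoff=0.0000 vs cont=2.0479 → 2.0479 [wait]  node(5,4) S=288.0209 payoff=0.0000 vs cont=0.0000 → 0.0000 [wait]  node(5,5) S=432.4336 payoff=0.0000 vs cont=0.0000 → 0.0000 [wait]  ⇒ S*(5)=56.6816
t_4: node(4,0) S=69.4528 payoff=50.4272 vs cont=49.2530 → 50.4272 [stop]  node(4,1) S=104.2762 payoff=15.6038 vs cont=24.3610 → 24.3610 [wait]  node(4,2) S=156.5600 payoff=0.0000 vs cont=7.4988 → 7.4988 [wait]  node(4,3) S=235.0587 payoff=0.0000 vs cont=1.0407 → 1.0407 [wait]  node(4,4) S=352.9163 payoff=0.0000 vs cont=0.0000 → 0.0000 [wait]  ⇒ S*(4)=69.4528
t_3: node(3,0) S=85.1016 payoff=34.7784 vs cont=37.2622 → 37.2622 [wait]  node(3,1) S=127.7712 payoff=0.0000 vs cont=15.9617 → 15.9617 [wait]  node(3,2) S=191.8353 payoff=0.0000 vs cont=4.3078 → 4.3078 [wait]  node(3,3) S=288.0209 payoff=0.0000 vs cont=0.5289 → 0.5289 [wait]  ⇒ S*(3)=-
t_2: node(2,0) S=104.2762 payoff=15.6038 vs cont=26.5601 → 26.5601 [wait]  node(2,1) S=156.5600 payoff=0.0000 vs cont=10.1691 → 10.1691 [wait]  node(2,2) S=235.0587 payoff=0.0000 vs cont=2.4418 → 2.4418 [wait]  ⇒ S*(2)=-
t_1: node(1,0) S=127.7712 payoff=0.0000 vs cont=18.3547 → 18.3547 [wait]  node(1,1) S=191.8353 payoff=0.0000 vs cont=6.3341 → 6.3341 [wait]  ⇒ S*(1)=-
t_0: node(0,0) S=156.5600 payoff=0.0000 vs cont=12.3530 → 12.3530 [wait]  ⇒ S*(0)=-

price = 12.3530
boundary = - - - - 69.4528 56.6816 69.4528 85.1016
tree:
12.3530
18.3547 6.3341
26.5601 10.1691 2.4418
37.2622 15.9617 4.3078 0.5289
50.4272 24.3610 7.4988 1.0407 0.0000
63.1984 35.8773 12.8312 2.0479 0.0000 0.0000
73.6212 50.4272 21.4614 4.0297 0.0000 0.0000 0.0000
82.1274 63.1984 34.7784 7.9296 0.0000 0.0000 0.0000 0.0000
89.0695 73.6212 50.4272 15.6038 0.0000 0.0000 0.0000 0.0000 0.0000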